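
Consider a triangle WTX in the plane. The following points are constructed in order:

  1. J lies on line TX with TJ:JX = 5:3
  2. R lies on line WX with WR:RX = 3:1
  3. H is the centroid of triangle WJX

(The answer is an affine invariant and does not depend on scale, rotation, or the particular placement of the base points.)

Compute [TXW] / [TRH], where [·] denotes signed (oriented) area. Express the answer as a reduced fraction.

[TXW]:[TRH] = 96/11

Set W = (0, 0), T = (1, 0), X = (0, 1); any affine frame gives the same invariant.
1. J lies on line TX with TJ:JX = 5:3 ⇒ J = (3/8, 5/8)
2. R lies on line WX with WR:RX = 3:1 ⇒ R = (0, 3/4)
3. H is the centroid of triangle WJX ⇒ H = (1/8, 13/24)
2·[TXW] = 1, 2·[TRH] = 11/96
[TXW]:[TRH] = 1:11/96 = 96/11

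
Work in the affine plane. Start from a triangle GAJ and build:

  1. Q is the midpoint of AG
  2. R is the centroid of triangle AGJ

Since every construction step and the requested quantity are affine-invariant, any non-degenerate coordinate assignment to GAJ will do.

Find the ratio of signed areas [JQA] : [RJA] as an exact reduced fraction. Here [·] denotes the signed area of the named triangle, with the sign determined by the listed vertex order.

Work in coordinates with G = (0, 0), A = (1, 0), J = (0, 1).
1. Q is the midpoint of AG ⇒ Q = (1/2, 0)
2. R is the centroid of triangle AGJ ⇒ R = (1/3, 1/3)
2·[JQA] = 1/2, 2·[RJA] = -1/3
[JQA]:[RJA] = 1/2:-1/3 = -3/2

[JQA]:[RJA] = -3/2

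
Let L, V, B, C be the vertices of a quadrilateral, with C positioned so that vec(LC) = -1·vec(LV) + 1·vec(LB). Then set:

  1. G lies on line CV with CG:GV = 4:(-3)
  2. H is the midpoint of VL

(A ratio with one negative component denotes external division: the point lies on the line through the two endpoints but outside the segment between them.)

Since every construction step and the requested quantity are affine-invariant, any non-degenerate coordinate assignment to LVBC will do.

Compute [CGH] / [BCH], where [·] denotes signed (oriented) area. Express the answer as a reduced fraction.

Work in coordinates with L = (0, 0), V = (1, 0), B = (0, 1), C = (-1, 1).
1. G lies on line CV with CG:GV = 4:(-3) ⇒ G = (7, -3)
2. H is the midpoint of VL ⇒ H = (1/2, 0)
2·[CGH] = -2, 2·[BCH] = 1
[CGH]:[BCH] = -2:1 = -2

[CGH]:[BCH] = -2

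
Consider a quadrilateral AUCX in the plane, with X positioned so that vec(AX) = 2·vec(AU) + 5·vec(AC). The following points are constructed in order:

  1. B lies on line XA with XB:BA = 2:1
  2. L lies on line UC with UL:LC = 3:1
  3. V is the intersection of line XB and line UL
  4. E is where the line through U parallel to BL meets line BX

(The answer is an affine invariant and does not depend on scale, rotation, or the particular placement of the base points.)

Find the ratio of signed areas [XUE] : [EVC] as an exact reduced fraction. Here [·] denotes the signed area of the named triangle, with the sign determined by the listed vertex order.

[XUE]:[EVC] = -49/16

Assign A = (0, 0), U = (1, 0), C = (0, 1), X = (2, 5) — the answer is frame-independent, so this choice is without loss of generality.
1. B lies on line XA with XB:BA = 2:1 ⇒ B = (2/3, 5/3)
2. L lies on line UC with UL:LC = 3:1 ⇒ L = (1/4, 3/4)
3. V is the intersection of line XB and line UL ⇒ V = (2/7, 5/7)
4. E is where the line through U parallel to BL meets line BX ⇒ E = (-22/3, -55/3)
2·[XUE] = -70/3, 2·[EVC] = 160/21
[XUE]:[EVC] = -70/3:160/21 = -49/16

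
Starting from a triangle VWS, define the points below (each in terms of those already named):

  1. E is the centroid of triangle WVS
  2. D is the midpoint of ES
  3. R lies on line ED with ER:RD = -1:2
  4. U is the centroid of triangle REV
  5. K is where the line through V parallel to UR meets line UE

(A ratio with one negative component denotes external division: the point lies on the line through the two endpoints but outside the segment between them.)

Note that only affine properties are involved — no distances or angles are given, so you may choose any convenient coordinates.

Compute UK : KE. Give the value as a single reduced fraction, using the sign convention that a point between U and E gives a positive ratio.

Set V = (0, 0), W = (1, 0), S = (0, 1); any affine frame gives the same invariant.
1. E is the centroid of triangle WVS ⇒ E = (1/3, 1/3)
2. D is the midpoint of ES ⇒ D = (1/6, 2/3)
3. R lies on line ED with ER:RD = -1:2 ⇒ R = (1/2, 0)
4. U is the centroid of triangle REV ⇒ U = (5/18, 1/9)
5. K is where the line through V parallel to UR meets line UE ⇒ K = (2/9, -1/9)
K = U + t·(E−U) with t = -1, so UK:KE = t:(1−t) = -1:2

UK:KE = -1/2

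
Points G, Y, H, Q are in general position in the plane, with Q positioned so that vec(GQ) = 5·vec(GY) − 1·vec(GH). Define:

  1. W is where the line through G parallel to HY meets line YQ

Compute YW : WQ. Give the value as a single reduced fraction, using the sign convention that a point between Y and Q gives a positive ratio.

Work in coordinates with G = (0, 0), Y = (1, 0), H = (0, 1), Q = (5, -1).
1. W is where the line through G parallel to HY meets line YQ ⇒ W = (-1/3, 1/3)
W = Y + t·(Q−Y) with t = -1/3, so YW:WQ = t:(1−t) = -1/3:4/3

YW:WQ = -1/4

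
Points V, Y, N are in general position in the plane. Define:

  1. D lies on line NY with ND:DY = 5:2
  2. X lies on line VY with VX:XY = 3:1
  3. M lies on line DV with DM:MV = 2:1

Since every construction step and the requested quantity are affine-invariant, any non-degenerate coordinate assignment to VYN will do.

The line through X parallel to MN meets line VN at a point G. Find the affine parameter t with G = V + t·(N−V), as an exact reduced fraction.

t = 57/20

Set V = (0, 0), Y = (1, 0), N = (0, 1); any affine frame gives the same invariant.
1. D lies on line NY with ND:DY = 5:2 ⇒ D = (5/7, 2/7)
2. X lies on line VY with VX:XY = 3:1 ⇒ X = (3/4, 0)
3. M lies on line DV with DM:MV = 2:1 ⇒ M = (5/21, 2/21)
through X parallel to MN: direction (-5/21, 19/21); meets VN at G = (0, 57/20)
G = V + t·(N−V) with t = 57/20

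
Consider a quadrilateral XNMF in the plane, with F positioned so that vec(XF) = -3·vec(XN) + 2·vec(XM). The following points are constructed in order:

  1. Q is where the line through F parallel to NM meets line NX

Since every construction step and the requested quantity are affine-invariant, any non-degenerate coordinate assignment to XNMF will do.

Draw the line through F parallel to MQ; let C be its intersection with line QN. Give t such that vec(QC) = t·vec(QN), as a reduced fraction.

Set X = (0, 0), N = (1, 0), M = (0, 1), F = (-3, 2); any affine frame gives the same invariant.
1. Q is where the line through F parallel to NM meets line NX ⇒ Q = (-1, 0)
through F parallel to MQ: direction (-1, -1); meets QN at C = (-5, 0)
C = Q + t·(N−Q) with t = -2

t = -2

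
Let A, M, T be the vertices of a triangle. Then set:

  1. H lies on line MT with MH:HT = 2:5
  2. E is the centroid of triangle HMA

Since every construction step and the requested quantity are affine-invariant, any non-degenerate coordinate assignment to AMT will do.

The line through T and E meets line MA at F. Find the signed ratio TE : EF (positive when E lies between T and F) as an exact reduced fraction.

TE:EF = 19/2

Set A = (0, 0), M = (1, 0), T = (0, 1); any affine frame gives the same invariant.
1. H lies on line MT with MH:HT = 2:5 ⇒ H = (5/7, 2/7)
2. E is the centroid of triangle HMA ⇒ E = (4/7, 2/21)
line TE meets MA at F = (12/19, 0)
E = T + t·(F−T) with t = 19/21, so TE:EF = 19/21:2/21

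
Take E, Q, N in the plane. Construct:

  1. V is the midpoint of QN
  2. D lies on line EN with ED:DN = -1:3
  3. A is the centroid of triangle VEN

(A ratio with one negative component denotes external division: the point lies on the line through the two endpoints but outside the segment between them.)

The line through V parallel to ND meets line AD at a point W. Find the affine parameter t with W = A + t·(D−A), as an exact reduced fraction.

Work in coordinates with E = (0, 0), Q = (1, 0), N = (0, 1).
1. V is the midpoint of QN ⇒ V = (1/2, 1/2)
2. D lies on line EN with ED:DN = -1:3 ⇒ D = (0, -1/2)
3. A is the centroid of triangle VEN ⇒ A = (1/6, 1/2)
through V parallel to ND: direction (0, -3/2); meets AD at W = (1/2, 5/2)
W = A + t·(D−A) with t = -2

t = -2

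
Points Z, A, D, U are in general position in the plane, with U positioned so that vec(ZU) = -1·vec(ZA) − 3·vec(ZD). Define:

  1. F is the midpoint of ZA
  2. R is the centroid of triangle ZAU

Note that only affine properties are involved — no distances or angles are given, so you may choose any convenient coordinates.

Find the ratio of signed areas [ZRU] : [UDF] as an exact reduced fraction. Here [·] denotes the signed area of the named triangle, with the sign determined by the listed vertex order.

Set Z = (0, 0), A = (1, 0), D = (0, 1), U = (-1, -3); any affine frame gives the same invariant.
1. F is the midpoint of ZA ⇒ F = (1/2, 0)
2. R is the centroid of triangle ZAU ⇒ R = (0, -1)
2·[ZRU] = -1, 2·[UDF] = -3
[ZRU]:[UDF] = -1:-3 = 1/3

[ZRU]:[UDF] = 1/3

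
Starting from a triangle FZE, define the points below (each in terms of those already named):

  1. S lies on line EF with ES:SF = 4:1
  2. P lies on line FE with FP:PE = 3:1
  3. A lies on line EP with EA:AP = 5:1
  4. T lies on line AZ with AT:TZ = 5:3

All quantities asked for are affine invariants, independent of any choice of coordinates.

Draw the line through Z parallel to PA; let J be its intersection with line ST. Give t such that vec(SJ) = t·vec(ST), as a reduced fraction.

t = 8/5

Choose coordinates F = (0, 0), Z = (1, 0), E = (0, 1).
1. S lies on line EF with ES:SF = 4:1 ⇒ S = (0, 1/5)
2. P lies on line FE with FP:PE = 3:1 ⇒ P = (0, 3/4)
3. A lies on line EP with EA:AP = 5:1 ⇒ A = (0, 19/24)
4. T lies on line AZ with AT:TZ = 5:3 ⇒ T = (5/8, 19/64)
through Z parallel to PA: direction (0, 1/24); meets ST at J = (1, 71/200)
J = S + t·(T−S) with t = 8/5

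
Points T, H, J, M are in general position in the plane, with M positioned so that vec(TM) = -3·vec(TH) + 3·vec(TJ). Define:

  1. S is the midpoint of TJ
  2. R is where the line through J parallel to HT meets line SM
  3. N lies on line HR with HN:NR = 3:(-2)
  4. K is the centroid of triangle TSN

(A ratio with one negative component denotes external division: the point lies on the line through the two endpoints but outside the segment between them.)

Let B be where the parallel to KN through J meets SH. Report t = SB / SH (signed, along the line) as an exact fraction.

Work in coordinates with T = (0, 0), H = (1, 0), J = (0, 1), M = (-3, 3).
1. S is the midpoint of TJ ⇒ S = (0, 1/2)
2. R is where the line through J parallel to HT meets line SM ⇒ R = (-3/5, 1)
3. N lies on line HR with HN:NR = 3:(-2) ⇒ N = (-19/5, 3)
4. K is the centroid of triangle TSN ⇒ K = (-19/15, 7/6)
through J parallel to KN: direction (-38/15, 11/6); meets SH at B = (38/17, -21/34)
B = S + t·(H−S) with t = 38/17

t = 38/17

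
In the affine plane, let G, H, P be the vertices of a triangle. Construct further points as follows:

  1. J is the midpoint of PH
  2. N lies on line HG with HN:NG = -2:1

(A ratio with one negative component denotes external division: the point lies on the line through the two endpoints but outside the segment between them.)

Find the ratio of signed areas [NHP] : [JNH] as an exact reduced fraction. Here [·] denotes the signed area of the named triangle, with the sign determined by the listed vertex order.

[NHP]:[JNH] = 2

Choose coordinates G = (0, 0), H = (1, 0), P = (0, 1).
1. J is the midpoint of PH ⇒ J = (1/2, 1/2)
2. N lies on line HG with HN:NG = -2:1 ⇒ N = (-1, 0)
2·[NHP] = 2, 2·[JNH] = 1
[NHP]:[JNH] = 2:1 = 2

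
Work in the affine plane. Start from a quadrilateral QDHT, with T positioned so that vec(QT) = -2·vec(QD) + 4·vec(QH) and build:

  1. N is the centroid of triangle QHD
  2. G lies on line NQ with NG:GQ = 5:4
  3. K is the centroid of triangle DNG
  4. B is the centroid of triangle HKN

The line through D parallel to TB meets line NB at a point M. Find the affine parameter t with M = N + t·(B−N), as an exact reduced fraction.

t = 383/42

Work in coordinates with Q = (0, 0), D = (1, 0), H = (0, 1), T = (-2, 4).
1. N is the centroid of triangle QHD ⇒ N = (1/3, 1/3)
2. G lies on line NQ with NG:GQ = 5:4 ⇒ G = (4/27, 4/27)
3. K is the centroid of triangle DNG ⇒ K = (40/81, 13/81)
4. B is the centroid of triangle HKN ⇒ B = (67/243, 121/243)
through D parallel to TB: direction (553/243, -851/243); meets NB at M = (-140/729, 9361/5103)
M = N + t·(B−N) with t = 383/42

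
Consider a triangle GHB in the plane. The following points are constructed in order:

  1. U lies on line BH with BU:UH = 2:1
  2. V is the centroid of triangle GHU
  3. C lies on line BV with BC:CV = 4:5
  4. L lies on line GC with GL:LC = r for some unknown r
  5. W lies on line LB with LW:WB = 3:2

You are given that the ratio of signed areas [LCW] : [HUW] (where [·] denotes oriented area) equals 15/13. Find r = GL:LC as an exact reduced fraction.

Choose coordinates G = (0, 0), H = (1, 0), B = (0, 1).
1. U lies on line BH with BU:UH = 2:1 ⇒ U = (2/3, 1/3)
2. V is the centroid of triangle GHU ⇒ V = (5/9, 1/9)
3. C lies on line BV with BC:CV = 4:5 ⇒ C = (20/81, 49/81)
4. With GL:LC = r, write λ = r/(r+1) so L = G + λ·(C−G); L is affine-linear in λ
5. W lies on line LB with LW:WB = 3:2 ⇒ W is an affine combination of earlier points and hence also affine-linear in λ
Every point depending on L is an affine combination of L and λ-independent points, so each such coordinate is linear in λ; the λ² term in each signed area is a multiple of (C−G)×(C−G) = 0, so 2·[LCW] and 2·[HUW] are each linear in λ. Evaluating at λ=0 and λ=1:
  2·[LCW] = -4/27·λ + 4/27,   2·[HUW] = -46/405·λ + 2/15
So [LCW]:[HUW] = (-4/27·λ + 4/27) / (-46/405·λ + 2/15). Setting this equal to 15/13:
  -4/27·λ + 4/27 = 15/13·(-46/405·λ + 2/15)  ⇒  λ = -1/3
Then r = λ/(1−λ) = (-1/3)/(4/3) = -1/4. Check: with r = -1/4, L = (-20/243, -49/243) and [LCW]:[HUW] = 15/13 as required.

r = -1/4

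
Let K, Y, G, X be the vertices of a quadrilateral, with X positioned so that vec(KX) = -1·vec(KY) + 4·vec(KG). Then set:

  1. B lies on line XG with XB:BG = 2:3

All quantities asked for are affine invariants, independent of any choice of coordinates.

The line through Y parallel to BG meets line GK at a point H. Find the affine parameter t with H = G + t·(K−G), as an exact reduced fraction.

t = -2

Choose coordinates K = (0, 0), Y = (1, 0), G = (0, 1), X = (-1, 4).
1. B lies on line XG with XB:BG = 2:3 ⇒ B = (-3/5, 14/5)
through Y parallel to BG: direction (3/5, -9/5); meets GK at H = (0, 3)
H = G + t·(K−G) with t = -2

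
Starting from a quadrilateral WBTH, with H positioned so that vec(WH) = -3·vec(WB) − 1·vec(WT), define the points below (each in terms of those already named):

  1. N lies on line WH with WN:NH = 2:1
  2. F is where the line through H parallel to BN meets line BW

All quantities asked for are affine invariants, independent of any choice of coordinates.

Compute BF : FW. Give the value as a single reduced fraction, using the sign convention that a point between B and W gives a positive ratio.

Choose coordinates W = (0, 0), B = (1, 0), T = (0, 1), H = (-3, -1).
1. N lies on line WH with WN:NH = 2:1 ⇒ N = (-2, -2/3)
2. F is where the line through H parallel to BN meets line BW ⇒ F = (3/2, 0)
F = B + t·(W−B) with t = -1/2, so BF:FW = t:(1−t) = -1/2:3/2

BF:FW = -1/3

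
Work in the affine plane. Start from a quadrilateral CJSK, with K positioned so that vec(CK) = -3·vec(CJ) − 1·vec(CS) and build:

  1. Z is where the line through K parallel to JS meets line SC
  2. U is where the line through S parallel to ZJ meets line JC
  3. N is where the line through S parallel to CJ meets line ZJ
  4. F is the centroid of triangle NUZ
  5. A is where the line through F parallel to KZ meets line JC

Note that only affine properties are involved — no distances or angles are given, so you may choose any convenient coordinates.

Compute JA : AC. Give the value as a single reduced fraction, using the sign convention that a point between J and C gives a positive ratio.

JA:AC = -5/2

Work in coordinates with C = (0, 0), J = (1, 0), S = (0, 1), K = (-3, -1).
1. Z is where the line through K parallel to JS meets line SC ⇒ Z = (0, -4)
2. U is where the line through S parallel to ZJ meets line JC ⇒ U = (-1/4, 0)
3. N is where the line through S parallel to CJ meets line ZJ ⇒ N = (5/4, 1)
4. F is the centroid of triangle NUZ ⇒ F = (1/3, -1)
5. A is where the line through F parallel to KZ meets line JC ⇒ A = (-2/3, 0)
A = J + t·(C−J) with t = 5/3, so JA:AC = t:(1−t) = 5/3:-2/3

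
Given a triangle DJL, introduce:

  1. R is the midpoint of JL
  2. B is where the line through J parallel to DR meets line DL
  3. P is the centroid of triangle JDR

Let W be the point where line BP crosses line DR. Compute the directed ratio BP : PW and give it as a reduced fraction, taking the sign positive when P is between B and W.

BP:PW = 2

Work in coordinates with D = (0, 0), J = (1, 0), L = (0, 1).
1. R is the midpoint of JL ⇒ R = (1/2, 1/2)
2. B is where the line through J parallel to DR meets line DL ⇒ B = (0, -1)
3. P is the centroid of triangle JDR ⇒ P = (1/2, 1/6)
line BP meets DR at W = (3/4, 3/4)
P = B + t·(W−B) with t = 2/3, so BP:PW = 2/3:1/3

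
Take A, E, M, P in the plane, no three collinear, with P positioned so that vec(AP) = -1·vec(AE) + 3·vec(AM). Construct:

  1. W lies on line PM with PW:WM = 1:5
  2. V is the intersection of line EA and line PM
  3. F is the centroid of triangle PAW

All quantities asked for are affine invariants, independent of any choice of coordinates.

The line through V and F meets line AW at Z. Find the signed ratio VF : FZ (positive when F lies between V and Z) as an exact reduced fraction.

Work in coordinates with A = (0, 0), E = (1, 0), M = (0, 1), P = (-1, 3).
1. W lies on line PM with PW:WM = 1:5 ⇒ W = (-5/6, 8/3)
2. V is the intersection of line EA and line PM ⇒ V = (1/2, 0)
3. F is the centroid of triangle PAW ⇒ F = (-11/18, 17/9)
line VF meets AW at Z = (-17/30, 136/75)
F = V + t·(Z−V) with t = 25/24, so VF:FZ = 25/24:-1/24

VF:FZ = -25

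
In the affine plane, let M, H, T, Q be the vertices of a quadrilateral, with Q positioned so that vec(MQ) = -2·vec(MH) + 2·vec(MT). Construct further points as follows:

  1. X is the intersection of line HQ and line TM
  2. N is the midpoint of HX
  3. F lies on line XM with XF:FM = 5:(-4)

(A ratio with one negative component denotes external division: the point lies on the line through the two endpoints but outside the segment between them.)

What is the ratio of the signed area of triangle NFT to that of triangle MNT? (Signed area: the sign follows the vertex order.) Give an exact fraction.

Choose coordinates M = (0, 0), H = (1, 0), T = (0, 1), Q = (-2, 2).
1. X is the intersection of line HQ and line TM ⇒ X = (0, 2/3)
2. N is the midpoint of HX ⇒ N = (1/2, 1/3)
3. F lies on line XM with XF:FM = 5:(-4) ⇒ F = (0, -8/3)
2·[NFT] = -11/6, 2·[MNT] = 1/2
[NFT]:[MNT] = -11/6:1/2 = -11/3

[NFT]:[MNT] = -11/3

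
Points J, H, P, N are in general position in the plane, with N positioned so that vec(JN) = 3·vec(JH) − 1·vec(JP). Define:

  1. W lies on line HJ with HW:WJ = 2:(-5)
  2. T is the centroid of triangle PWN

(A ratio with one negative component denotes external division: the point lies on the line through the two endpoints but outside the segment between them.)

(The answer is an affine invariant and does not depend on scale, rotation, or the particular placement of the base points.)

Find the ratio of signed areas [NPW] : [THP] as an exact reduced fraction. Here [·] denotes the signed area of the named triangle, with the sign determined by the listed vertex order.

Work in coordinates with J = (0, 0), H = (1, 0), P = (0, 1), N = (3, -1).
1. W lies on line HJ with HW:WJ = 2:(-5) ⇒ W = (5/3, 0)
2. T is the centroid of triangle PWN ⇒ T = (14/9, 0)
2·[NPW] = -1/3, 2·[THP] = -5/9
[NPW]:[THP] = -1/3:-5/9 = 3/5

[NPW]:[THP] = 3/5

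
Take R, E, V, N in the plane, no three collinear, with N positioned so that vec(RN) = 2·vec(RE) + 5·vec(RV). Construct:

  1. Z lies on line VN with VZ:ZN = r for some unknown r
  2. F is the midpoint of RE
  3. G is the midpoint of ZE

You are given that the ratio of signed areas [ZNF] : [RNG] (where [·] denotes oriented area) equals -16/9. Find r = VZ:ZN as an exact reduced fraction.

Choose coordinates R = (0, 0), E = (1, 0), V = (0, 1), N = (2, 5).
1. With VZ:ZN = r, write λ = r/(r+1) so Z = V + λ·(N−V); Z is affine-linear in λ
2. F is the midpoint of RE ⇒ F = (1/2, 0)
3. G is the midpoint of ZE ⇒ G is an affine combination of earlier points and hence also affine-linear in λ
Every point depending on Z is an affine combination of Z and λ-independent points, so each such coordinate is linear in λ; the λ² term in each signed area is a multiple of (N−V)×(N−V) = 0, so 2·[ZNF] and 2·[RNG] are each linear in λ. Evaluating at λ=0 and λ=1:
  2·[ZNF] = 4·λ − 4,   2·[RNG] = −λ − 3/2
So [ZNF]:[RNG] = (4·λ − 4) / (−λ − 3/2). Setting this equal to -16/9:
  4·λ − 4 = -16/9·(−λ − 3/2)  ⇒  λ = 3
Then r = λ/(1−λ) = (3)/(-2) = -3/2. Check: with r = -3/2, Z = (6, 13) and [ZNF]:[RNG] = -16/9 as required.

r = -3/2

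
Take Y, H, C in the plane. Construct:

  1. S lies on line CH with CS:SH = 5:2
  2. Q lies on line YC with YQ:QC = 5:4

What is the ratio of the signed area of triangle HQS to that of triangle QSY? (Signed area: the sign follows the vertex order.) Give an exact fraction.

Set Y = (0, 0), H = (1, 0), C = (0, 1); any affine frame gives the same invariant.
1. S lies on line CH with CS:SH = 5:2 ⇒ S = (5/7, 2/7)
2. Q lies on line YC with YQ:QC = 5:4 ⇒ Q = (0, 5/9)
2·[HQS] = -8/63, 2·[QSY] = -25/63
[HQS]:[QSY] = -8/63:-25/63 = 8/25

[HQS]:[QSY] = 8/25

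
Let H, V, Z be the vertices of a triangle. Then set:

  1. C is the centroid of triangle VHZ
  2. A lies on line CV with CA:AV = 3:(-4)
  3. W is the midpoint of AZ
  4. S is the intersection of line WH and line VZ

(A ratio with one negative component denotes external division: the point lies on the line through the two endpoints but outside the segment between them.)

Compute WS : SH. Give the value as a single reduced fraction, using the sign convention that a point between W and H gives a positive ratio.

WS:SH = -2/3

Choose coordinates H = (0, 0), V = (1, 0), Z = (0, 1).
1. C is the centroid of triangle VHZ ⇒ C = (1/3, 1/3)
2. A lies on line CV with CA:AV = 3:(-4) ⇒ A = (-5/3, 4/3)
3. W is the midpoint of AZ ⇒ W = (-5/6, 7/6)
4. S is the intersection of line WH and line VZ ⇒ S = (-5/2, 7/2)
S = W + t·(H−W) with t = -2, so WS:SH = t:(1−t) = -2:3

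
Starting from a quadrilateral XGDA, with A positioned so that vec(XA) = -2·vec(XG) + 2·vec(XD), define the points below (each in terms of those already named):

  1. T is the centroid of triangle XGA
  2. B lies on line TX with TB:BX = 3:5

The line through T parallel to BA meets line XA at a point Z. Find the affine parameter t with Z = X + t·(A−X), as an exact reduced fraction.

t = 8/5

Work in coordinates with X = (0, 0), G = (1, 0), D = (0, 1), A = (-2, 2).
1. T is the centroid of triangle XGA ⇒ T = (-1/3, 2/3)
2. B lies on line TX with TB:BX = 3:5 ⇒ B = (-5/24, 5/12)
through T parallel to BA: direction (-43/24, 19/12); meets XA at Z = (-16/5, 16/5)
Z = X + t·(A−X) with t = 8/5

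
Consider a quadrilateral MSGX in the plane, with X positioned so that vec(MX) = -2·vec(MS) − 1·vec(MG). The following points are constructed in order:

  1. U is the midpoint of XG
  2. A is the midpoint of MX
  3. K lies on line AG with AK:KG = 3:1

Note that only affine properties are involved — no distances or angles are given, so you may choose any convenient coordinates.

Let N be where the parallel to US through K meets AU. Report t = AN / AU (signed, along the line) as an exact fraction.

t = 9/4

Work in coordinates with M = (0, 0), S = (1, 0), G = (0, 1), X = (-2, -1).
1. U is the midpoint of XG ⇒ U = (-1, 0)
2. A is the midpoint of MX ⇒ A = (-1, -1/2)
3. K lies on line AG with AK:KG = 3:1 ⇒ K = (-1/4, 5/8)
through K parallel to US: direction (2, 0); meets AU at N = (-1, 5/8)
N = A + t·(U−A) with t = 9/4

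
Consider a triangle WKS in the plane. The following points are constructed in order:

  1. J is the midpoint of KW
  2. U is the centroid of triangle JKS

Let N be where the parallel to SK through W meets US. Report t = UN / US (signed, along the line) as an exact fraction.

Assign W = (0, 0), K = (1, 0), S = (0, 1) — the answer is frame-independent, so this choice is without loss of generality.
1. J is the midpoint of KW ⇒ J = (1/2, 0)
2. U is the centroid of triangle JKS ⇒ U = (1/2, 1/3)
through W parallel to SK: direction (1, -1); meets US at N = (3, -3)
N = U + t·(S−U) with t = -5

t = -5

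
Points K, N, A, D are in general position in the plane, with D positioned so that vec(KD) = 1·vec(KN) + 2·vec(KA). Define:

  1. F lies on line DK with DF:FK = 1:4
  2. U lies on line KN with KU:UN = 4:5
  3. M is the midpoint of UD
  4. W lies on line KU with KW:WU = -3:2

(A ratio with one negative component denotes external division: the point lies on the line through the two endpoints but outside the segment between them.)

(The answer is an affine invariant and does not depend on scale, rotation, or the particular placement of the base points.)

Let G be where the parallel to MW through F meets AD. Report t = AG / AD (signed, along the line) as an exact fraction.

t = 21/29

Assign K = (0, 0), N = (1, 0), A = (0, 1), D = (1, 2) — the answer is frame-independent, so this choice is without loss of generality.
1. F lies on line DK with DF:FK = 1:4 ⇒ F = (4/5, 8/5)
2. U lies on line KN with KU:UN = 4:5 ⇒ U = (4/9, 0)
3. M is the midpoint of UD ⇒ M = (13/18, 1)
4. W lies on line KU with KW:WU = -3:2 ⇒ W = (4/3, 0)
through F parallel to MW: direction (11/18, -1); meets AD at G = (21/29, 50/29)
G = A + t·(D−A) with t = 21/29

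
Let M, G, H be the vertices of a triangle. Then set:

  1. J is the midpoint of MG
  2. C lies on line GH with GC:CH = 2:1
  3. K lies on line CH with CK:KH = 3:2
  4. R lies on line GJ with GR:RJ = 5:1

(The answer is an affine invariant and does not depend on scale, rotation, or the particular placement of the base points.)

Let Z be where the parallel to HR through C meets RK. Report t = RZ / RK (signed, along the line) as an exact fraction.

Work in coordinates with M = (0, 0), G = (1, 0), H = (0, 1).
1. J is the midpoint of MG ⇒ J = (1/2, 0)
2. C lies on line GH with GC:CH = 2:1 ⇒ C = (1/3, 2/3)
3. K lies on line CH with CK:KH = 3:2 ⇒ K = (2/15, 13/15)
4. R lies on line GJ with GR:RJ = 5:1 ⇒ R = (7/12, 0)
through C parallel to HR: direction (7/12, -1); meets RK at Z = (-13/24, 13/6)
Z = R + t·(K−R) with t = 5/2

t = 5/2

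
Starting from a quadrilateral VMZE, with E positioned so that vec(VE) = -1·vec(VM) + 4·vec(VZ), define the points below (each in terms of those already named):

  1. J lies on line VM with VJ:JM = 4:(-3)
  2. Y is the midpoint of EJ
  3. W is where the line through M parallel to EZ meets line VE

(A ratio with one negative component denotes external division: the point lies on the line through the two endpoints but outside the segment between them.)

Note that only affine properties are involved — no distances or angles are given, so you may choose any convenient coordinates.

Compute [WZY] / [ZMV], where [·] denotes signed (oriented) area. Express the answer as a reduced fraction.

Work in coordinates with V = (0, 0), M = (1, 0), Z = (0, 1), E = (-1, 4).
1. J lies on line VM with VJ:JM = 4:(-3) ⇒ J = (4, 0)
2. Y is the midpoint of EJ ⇒ Y = (3/2, 2)
3. W is where the line through M parallel to EZ meets line VE ⇒ W = (-3, 12)
2·[WZY] = 39/2, 2·[ZMV] = -1
[WZY]:[ZMV] = 39/2:-1 = -39/2

[WZY]:[ZMV] = -39/2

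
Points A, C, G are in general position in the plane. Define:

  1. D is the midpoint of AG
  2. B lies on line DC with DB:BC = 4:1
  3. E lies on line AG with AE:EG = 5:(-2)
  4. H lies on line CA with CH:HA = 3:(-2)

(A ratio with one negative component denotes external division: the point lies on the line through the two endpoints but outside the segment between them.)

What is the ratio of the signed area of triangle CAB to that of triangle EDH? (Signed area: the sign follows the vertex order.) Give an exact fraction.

Work in coordinates with A = (0, 0), C = (1, 0), G = (0, 1).
1. D is the midpoint of AG ⇒ D = (0, 1/2)
2. B lies on line DC with DB:BC = 4:1 ⇒ B = (4/5, 1/10)
3. E lies on line AG with AE:EG = 5:(-2) ⇒ E = (0, 5/3)
4. H lies on line CA with CH:HA = 3:(-2) ⇒ H = (-2, 0)
2·[CAB] = -1/10, 2·[EDH] = -7/3
[CAB]:[EDH] = -1/10:-7/3 = 3/70

[CAB]:[EDH] = 3/70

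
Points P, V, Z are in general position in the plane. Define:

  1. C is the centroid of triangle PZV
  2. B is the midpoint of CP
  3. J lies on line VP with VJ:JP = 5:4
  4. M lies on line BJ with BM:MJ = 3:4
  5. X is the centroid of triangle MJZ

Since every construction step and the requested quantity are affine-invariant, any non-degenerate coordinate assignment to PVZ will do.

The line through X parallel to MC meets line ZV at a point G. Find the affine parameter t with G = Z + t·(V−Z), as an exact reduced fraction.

Set P = (0, 0), V = (1, 0), Z = (0, 1); any affine frame gives the same invariant.
1. C is the centroid of triangle PZV ⇒ C = (1/3, 1/3)
2. B is the midpoint of CP ⇒ B = (1/6, 1/6)
3. J lies on line VP with VJ:JP = 5:4 ⇒ J = (4/9, 0)
4. M lies on line BJ with BM:MJ = 3:4 ⇒ M = (2/7, 2/21)
5. X is the centroid of triangle MJZ ⇒ X = (46/189, 23/63)
through X parallel to MC: direction (1/21, 5/21); meets ZV at G = (25/81, 56/81)
G = Z + t·(V−Z) with t = 25/81

t = 25/81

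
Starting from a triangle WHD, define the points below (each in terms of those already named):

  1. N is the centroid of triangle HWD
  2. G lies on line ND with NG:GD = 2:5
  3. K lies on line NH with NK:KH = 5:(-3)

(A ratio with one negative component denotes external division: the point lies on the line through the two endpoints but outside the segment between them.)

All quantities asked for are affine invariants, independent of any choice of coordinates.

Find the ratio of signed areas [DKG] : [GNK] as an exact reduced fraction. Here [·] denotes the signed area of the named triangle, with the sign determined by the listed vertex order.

[DKG]:[GNK] = -5/2

Assign W = (0, 0), H = (1, 0), D = (0, 1) — the answer is frame-independent, so this choice is without loss of generality.
1. N is the centroid of triangle HWD ⇒ N = (1/3, 1/3)
2. G lies on line ND with NG:GD = 2:5 ⇒ G = (5/21, 11/21)
3. K lies on line NH with NK:KH = 5:(-3) ⇒ K = (2, -1/2)
2·[DKG] = -25/42, 2·[GNK] = 5/21
[DKG]:[GNK] = -25/42:5/21 = -5/2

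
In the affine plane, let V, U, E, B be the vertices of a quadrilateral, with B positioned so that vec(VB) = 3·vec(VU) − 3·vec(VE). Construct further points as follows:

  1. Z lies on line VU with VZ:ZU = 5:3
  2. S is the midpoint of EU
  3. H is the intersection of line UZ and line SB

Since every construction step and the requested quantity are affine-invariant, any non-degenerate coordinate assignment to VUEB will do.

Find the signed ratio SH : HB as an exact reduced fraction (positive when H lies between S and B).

SH:HB = 1/6

Choose coordinates V = (0, 0), U = (1, 0), E = (0, 1), B = (3, -3).
1. Z lies on line VU with VZ:ZU = 5:3 ⇒ Z = (5/8, 0)
2. S is the midpoint of EU ⇒ S = (1/2, 1/2)
3. H is the intersection of line UZ and line SB ⇒ H = (6/7, 0)
H = S + t·(B−S) with t = 1/7, so SH:HB = t:(1−t) = 1/7:6/7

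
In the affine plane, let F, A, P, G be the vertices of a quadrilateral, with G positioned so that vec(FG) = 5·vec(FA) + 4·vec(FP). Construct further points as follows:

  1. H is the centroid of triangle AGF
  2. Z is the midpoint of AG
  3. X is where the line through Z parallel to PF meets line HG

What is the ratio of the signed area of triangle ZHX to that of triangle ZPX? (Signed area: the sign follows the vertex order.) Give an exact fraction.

Set F = (0, 0), A = (1, 0), P = (0, 1), G = (5, 4); any affine frame gives the same invariant.
1. H is the centroid of triangle AGF ⇒ H = (2, 4/3)
2. Z is the midpoint of AG ⇒ Z = (3, 2)
3. X is where the line through Z parallel to PF meets line HG ⇒ X = (3, 20/9)
2·[ZHX] = -2/9, 2·[ZPX] = -2/3
[ZHX]:[ZPX] = -2/9:-2/3 = 1/3

[ZHX]:[ZPX] = 1/3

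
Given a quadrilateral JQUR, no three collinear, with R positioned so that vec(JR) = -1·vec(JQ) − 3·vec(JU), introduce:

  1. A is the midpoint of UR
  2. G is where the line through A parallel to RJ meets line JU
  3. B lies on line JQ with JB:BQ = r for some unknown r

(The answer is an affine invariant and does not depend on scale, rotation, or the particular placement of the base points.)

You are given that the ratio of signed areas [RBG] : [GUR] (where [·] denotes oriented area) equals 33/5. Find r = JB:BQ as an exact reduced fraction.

r = 4

Assign J = (0, 0), Q = (1, 0), U = (0, 1), R = (-1, -3) — the answer is frame-independent, so this choice is without loss of generality.
1. A is the midpoint of UR ⇒ A = (-1/2, -1)
2. G is where the line through A parallel to RJ meets line JU ⇒ G = (0, 1/2)
3. With JB:BQ = r, write λ = r/(r+1) so B = J + λ·(Q−J); B is affine-linear in λ
Every point depending on B is an affine combination of B and λ-independent points, so each such coordinate is linear in λ; the λ² term in each signed area is a multiple of (Q−J)×(Q−J) = 0, so 2·[RBG] and 2·[GUR] are each linear in λ. Evaluating at λ=0 and λ=1:
  2·[RBG] = 7/2·λ + 1/2,   2·[GUR] = 1/2
So [RBG]:[GUR] = (7/2·λ + 1/2) / (1/2). Setting this equal to 33/5:
  7/2·λ + 1/2 = 33/5·(1/2)  ⇒  λ = 4/5
Then r = λ/(1−λ) = (4/5)/(1/5) = 4. Check: with r = 4, B = (4/5, 0) and [RBG]:[GUR] = 33/5 as required.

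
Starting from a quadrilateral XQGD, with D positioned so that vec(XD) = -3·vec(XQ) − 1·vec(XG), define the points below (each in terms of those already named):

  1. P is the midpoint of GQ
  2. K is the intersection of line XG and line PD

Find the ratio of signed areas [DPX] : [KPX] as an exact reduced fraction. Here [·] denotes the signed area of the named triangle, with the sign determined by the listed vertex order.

[DPX]:[KPX] = 7

Set X = (0, 0), Q = (1, 0), G = (0, 1), D = (-3, -1); any affine frame gives the same invariant.
1. P is the midpoint of GQ ⇒ P = (1/2, 1/2)
2. K is the intersection of line XG and line PD ⇒ K = (0, 2/7)
2·[DPX] = -1, 2·[KPX] = -1/7
[DPX]:[KPX] = -1:-1/7 = 7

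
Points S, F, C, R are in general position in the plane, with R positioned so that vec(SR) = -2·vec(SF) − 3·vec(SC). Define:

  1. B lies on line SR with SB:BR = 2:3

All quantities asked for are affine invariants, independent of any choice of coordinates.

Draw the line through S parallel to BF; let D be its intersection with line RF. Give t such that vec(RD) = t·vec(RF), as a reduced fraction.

Set S = (0, 0), F = (1, 0), C = (0, 1), R = (-2, -3); any affine frame gives the same invariant.
1. B lies on line SR with SB:BR = 2:3 ⇒ B = (-4/5, -6/5)
through S parallel to BF: direction (9/5, 6/5); meets RF at D = (3, 2)
D = R + t·(F−R) with t = 5/3

t = 5/3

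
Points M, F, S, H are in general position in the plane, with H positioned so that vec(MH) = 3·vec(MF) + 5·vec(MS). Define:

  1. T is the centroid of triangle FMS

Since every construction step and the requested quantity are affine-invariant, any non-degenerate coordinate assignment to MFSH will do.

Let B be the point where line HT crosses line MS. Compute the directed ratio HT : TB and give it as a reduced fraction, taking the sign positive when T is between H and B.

HT:TB = 8

Work in coordinates with M = (0, 0), F = (1, 0), S = (0, 1), H = (3, 5).
1. T is the centroid of triangle FMS ⇒ T = (1/3, 1/3)
line HT meets MS at B = (0, -1/4)
T = H + t·(B−H) with t = 8/9, so HT:TB = 8/9:1/9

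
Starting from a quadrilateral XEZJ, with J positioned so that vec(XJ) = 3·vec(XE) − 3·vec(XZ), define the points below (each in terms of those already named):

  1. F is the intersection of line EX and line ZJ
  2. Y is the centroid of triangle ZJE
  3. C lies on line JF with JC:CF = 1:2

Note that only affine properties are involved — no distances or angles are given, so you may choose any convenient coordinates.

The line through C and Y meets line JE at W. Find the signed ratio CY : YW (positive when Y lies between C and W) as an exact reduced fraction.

CY:YW = -1/4

Set X = (0, 0), E = (1, 0), Z = (0, 1), J = (3, -3); any affine frame gives the same invariant.
1. F is the intersection of line EX and line ZJ ⇒ F = (3/4, 0)
2. Y is the centroid of triangle ZJE ⇒ Y = (4/3, -2/3)
3. C lies on line JF with JC:CF = 1:2 ⇒ C = (9/4, -2)
line CY meets JE at W = (5, -6)
Y = C + t·(W−C) with t = -1/3, so CY:YW = -1/3:4/3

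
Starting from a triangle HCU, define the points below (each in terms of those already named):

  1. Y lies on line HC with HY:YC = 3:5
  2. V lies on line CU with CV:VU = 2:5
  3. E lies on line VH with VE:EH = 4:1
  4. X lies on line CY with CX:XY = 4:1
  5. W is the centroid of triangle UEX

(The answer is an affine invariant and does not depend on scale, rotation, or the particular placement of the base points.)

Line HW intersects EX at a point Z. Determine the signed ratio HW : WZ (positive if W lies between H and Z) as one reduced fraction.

HW:WZ = -29/23

Choose coordinates H = (0, 0), C = (1, 0), U = (0, 1).
1. Y lies on line HC with HY:YC = 3:5 ⇒ Y = (3/8, 0)
2. V lies on line CU with CV:VU = 2:5 ⇒ V = (5/7, 2/7)
3. E lies on line VH with VE:EH = 4:1 ⇒ E = (1/7, 2/35)
4. X lies on line CY with CX:XY = 4:1 ⇒ X = (1/2, 0)
5. W is the centroid of triangle UEX ⇒ W = (3/14, 37/105)
line HW meets EX at Z = (9/203, 74/1015)
W = H + t·(Z−H) with t = 29/6, so HW:WZ = 29/6:-23/6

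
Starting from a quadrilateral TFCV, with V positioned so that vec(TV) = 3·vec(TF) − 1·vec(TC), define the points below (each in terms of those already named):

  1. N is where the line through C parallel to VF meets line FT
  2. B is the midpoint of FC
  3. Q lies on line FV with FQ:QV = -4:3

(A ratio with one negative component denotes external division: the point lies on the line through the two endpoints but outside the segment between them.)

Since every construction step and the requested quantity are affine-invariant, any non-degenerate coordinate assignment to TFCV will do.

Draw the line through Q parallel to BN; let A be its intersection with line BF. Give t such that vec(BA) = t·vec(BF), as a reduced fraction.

t = 5

Set T = (0, 0), F = (1, 0), C = (0, 1), V = (3, -1); any affine frame gives the same invariant.
1. N is where the line through C parallel to VF meets line FT ⇒ N = (2, 0)
2. B is the midpoint of FC ⇒ B = (1/2, 1/2)
3. Q lies on line FV with FQ:QV = -4:3 ⇒ Q = (9, -4)
through Q parallel to BN: direction (3/2, -1/2); meets BF at A = (3, -2)
A = B + t·(F−B) with t = 5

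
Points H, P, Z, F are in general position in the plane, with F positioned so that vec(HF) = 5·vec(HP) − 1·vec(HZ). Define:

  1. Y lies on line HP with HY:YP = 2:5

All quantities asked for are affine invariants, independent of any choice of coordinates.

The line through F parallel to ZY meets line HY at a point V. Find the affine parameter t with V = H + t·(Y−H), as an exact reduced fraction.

Set H = (0, 0), P = (1, 0), Z = (0, 1), F = (5, -1); any affine frame gives the same invariant.
1. Y lies on line HP with HY:YP = 2:5 ⇒ Y = (2/7, 0)
through F parallel to ZY: direction (2/7, -1); meets HY at V = (33/7, 0)
V = H + t·(Y−H) with t = 33/2

t = 33/2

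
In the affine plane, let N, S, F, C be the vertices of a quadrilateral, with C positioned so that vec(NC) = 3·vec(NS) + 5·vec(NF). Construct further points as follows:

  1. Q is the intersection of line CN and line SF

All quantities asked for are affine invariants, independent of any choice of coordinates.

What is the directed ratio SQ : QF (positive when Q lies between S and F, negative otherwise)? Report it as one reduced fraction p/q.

SQ:QF = 5/3

Assign N = (0, 0), S = (1, 0), F = (0, 1), C = (3, 5) — the answer is frame-independent, so this choice is without loss of generality.
1. Q is the intersection of line CN and line SF ⇒ Q = (3/8, 5/8)
Q = S + t·(F−S) with t = 5/8, so SQ:QF = t:(1−t) = 5/8:3/8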